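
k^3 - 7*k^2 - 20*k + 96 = (k - 8)*(k - 3)*(k + 4)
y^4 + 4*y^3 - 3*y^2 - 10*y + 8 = (y - 1)^2*(y + 2)*(y + 4)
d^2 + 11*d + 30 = (d + 5)*(d + 6)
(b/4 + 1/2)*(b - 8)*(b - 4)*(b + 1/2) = b^4/4 - 19*b^3/8 + 3*b^2/4 + 17*b + 8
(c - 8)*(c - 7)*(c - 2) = c^3 - 17*c^2 + 86*c - 112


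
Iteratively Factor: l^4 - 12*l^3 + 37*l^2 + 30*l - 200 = (l - 5)*(l^3 - 7*l^2 + 2*l + 40) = (l - 5)*(l - 4)*(l^2 - 3*l - 10) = (l - 5)^2*(l - 4)*(l + 2)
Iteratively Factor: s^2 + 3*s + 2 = (s + 1)*(s + 2)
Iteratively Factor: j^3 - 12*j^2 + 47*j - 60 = (j - 3)*(j^2 - 9*j + 20) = (j - 4)*(j - 3)*(j - 5)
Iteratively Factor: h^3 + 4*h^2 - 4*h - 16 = (h + 4)*(h^2 - 4) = (h + 2)*(h + 4)*(h - 2)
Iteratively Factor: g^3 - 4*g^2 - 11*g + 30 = (g + 3)*(g^2 - 7*g + 10) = (g - 5)*(g + 3)*(g - 2)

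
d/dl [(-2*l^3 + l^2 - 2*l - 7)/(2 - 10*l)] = (20*l^3 - 11*l^2 + 2*l - 37)/(2*(25*l^2 - 10*l + 1))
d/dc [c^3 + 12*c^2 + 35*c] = 3*c^2 + 24*c + 35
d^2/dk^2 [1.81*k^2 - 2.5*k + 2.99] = 3.62000000000000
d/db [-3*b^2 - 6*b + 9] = -6*b - 6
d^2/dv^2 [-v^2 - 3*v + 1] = -2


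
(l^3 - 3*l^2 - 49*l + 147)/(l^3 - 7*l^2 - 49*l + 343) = (l - 3)/(l - 7)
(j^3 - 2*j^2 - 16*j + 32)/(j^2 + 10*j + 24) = (j^2 - 6*j + 8)/(j + 6)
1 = 1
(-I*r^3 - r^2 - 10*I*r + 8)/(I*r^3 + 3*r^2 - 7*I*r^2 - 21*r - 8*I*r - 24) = (-r^3 + I*r^2 - 10*r - 8*I)/(r^3 - r^2*(7 + 3*I) + r*(-8 + 21*I) + 24*I)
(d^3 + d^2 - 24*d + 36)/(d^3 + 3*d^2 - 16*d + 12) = (d - 3)/(d - 1)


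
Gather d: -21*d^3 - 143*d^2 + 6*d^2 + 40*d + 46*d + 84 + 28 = -21*d^3 - 137*d^2 + 86*d + 112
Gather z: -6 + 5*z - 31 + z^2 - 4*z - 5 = z^2 + z - 42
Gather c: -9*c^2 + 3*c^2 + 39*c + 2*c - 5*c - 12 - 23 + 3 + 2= -6*c^2 + 36*c - 30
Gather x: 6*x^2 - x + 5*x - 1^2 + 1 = 6*x^2 + 4*x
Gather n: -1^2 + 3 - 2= 0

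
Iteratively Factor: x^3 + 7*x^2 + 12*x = (x + 4)*(x^2 + 3*x) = x*(x + 4)*(x + 3)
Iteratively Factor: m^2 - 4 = (m - 2)*(m + 2)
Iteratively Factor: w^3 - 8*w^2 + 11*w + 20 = (w + 1)*(w^2 - 9*w + 20) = (w - 4)*(w + 1)*(w - 5)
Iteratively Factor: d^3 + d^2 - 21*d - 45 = (d + 3)*(d^2 - 2*d - 15) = (d + 3)^2*(d - 5)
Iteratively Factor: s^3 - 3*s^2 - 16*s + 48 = (s - 3)*(s^2 - 16) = (s - 4)*(s - 3)*(s + 4)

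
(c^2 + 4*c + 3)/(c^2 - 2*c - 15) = (c + 1)/(c - 5)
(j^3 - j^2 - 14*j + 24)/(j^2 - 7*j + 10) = (j^2 + j - 12)/(j - 5)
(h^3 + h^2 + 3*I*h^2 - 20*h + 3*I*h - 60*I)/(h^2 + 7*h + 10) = (h^2 + h*(-4 + 3*I) - 12*I)/(h + 2)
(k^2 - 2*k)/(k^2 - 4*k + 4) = k/(k - 2)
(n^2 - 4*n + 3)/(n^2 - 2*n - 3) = (n - 1)/(n + 1)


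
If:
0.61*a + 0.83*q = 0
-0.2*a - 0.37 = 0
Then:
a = -1.85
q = 1.36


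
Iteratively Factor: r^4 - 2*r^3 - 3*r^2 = (r + 1)*(r^3 - 3*r^2) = r*(r + 1)*(r^2 - 3*r) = r^2*(r + 1)*(r - 3)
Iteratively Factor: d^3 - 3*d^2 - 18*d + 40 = (d - 5)*(d^2 + 2*d - 8) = (d - 5)*(d + 4)*(d - 2)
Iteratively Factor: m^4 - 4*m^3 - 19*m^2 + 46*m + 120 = (m + 3)*(m^3 - 7*m^2 + 2*m + 40) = (m - 4)*(m + 3)*(m^2 - 3*m - 10) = (m - 4)*(m + 2)*(m + 3)*(m - 5)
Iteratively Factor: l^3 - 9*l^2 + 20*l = (l - 5)*(l^2 - 4*l) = (l - 5)*(l - 4)*(l)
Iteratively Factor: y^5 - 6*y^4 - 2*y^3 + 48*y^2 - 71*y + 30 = (y - 5)*(y^4 - y^3 - 7*y^2 + 13*y - 6) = (y - 5)*(y + 3)*(y^3 - 4*y^2 + 5*y - 2) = (y - 5)*(y - 2)*(y + 3)*(y^2 - 2*y + 1) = (y - 5)*(y - 2)*(y - 1)*(y + 3)*(y - 1)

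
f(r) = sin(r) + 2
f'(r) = cos(r)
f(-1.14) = 1.09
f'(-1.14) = 0.42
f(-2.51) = 1.41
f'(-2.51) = -0.81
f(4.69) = 1.00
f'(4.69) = -0.02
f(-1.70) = 1.01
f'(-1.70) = -0.13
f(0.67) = 2.62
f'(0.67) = 0.78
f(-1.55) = 1.00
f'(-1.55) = 0.02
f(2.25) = 2.78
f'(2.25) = -0.63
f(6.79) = 2.49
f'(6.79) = 0.87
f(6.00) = 1.72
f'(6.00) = 0.96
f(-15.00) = 1.35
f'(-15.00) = -0.76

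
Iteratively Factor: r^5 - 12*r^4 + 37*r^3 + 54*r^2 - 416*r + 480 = (r - 2)*(r^4 - 10*r^3 + 17*r^2 + 88*r - 240) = (r - 4)*(r - 2)*(r^3 - 6*r^2 - 7*r + 60) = (r - 4)*(r - 2)*(r + 3)*(r^2 - 9*r + 20) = (r - 4)^2*(r - 2)*(r + 3)*(r - 5)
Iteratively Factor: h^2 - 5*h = (h)*(h - 5)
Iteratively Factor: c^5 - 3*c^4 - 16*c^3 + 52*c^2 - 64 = (c - 4)*(c^4 + c^3 - 12*c^2 + 4*c + 16) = (c - 4)*(c - 2)*(c^3 + 3*c^2 - 6*c - 8) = (c - 4)*(c - 2)^2*(c^2 + 5*c + 4) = (c - 4)*(c - 2)^2*(c + 1)*(c + 4)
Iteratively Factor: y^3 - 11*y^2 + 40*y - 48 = (y - 3)*(y^2 - 8*y + 16) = (y - 4)*(y - 3)*(y - 4)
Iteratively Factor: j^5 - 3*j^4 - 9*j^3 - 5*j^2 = (j + 1)*(j^4 - 4*j^3 - 5*j^2) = (j - 5)*(j + 1)*(j^3 + j^2) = j*(j - 5)*(j + 1)*(j^2 + j) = j*(j - 5)*(j + 1)^2*(j)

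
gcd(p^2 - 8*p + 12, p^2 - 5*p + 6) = p - 2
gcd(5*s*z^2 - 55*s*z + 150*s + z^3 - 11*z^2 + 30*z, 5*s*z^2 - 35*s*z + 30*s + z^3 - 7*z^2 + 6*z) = 5*s*z - 30*s + z^2 - 6*z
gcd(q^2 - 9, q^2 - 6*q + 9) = q - 3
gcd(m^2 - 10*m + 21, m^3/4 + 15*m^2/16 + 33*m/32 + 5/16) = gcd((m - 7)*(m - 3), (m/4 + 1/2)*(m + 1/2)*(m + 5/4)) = 1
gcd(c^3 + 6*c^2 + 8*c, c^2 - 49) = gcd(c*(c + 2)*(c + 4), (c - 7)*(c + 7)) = 1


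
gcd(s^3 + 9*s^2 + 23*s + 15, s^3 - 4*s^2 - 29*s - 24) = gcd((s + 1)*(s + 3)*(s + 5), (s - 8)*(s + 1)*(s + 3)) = s^2 + 4*s + 3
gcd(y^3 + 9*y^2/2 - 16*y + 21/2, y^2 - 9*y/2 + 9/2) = y - 3/2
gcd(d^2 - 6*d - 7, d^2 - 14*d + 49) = d - 7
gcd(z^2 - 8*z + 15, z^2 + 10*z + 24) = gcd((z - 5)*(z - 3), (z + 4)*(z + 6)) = 1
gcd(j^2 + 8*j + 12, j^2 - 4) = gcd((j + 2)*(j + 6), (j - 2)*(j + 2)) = j + 2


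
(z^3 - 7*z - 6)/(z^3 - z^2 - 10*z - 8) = (z - 3)/(z - 4)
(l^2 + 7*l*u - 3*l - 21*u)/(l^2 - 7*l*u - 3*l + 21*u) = (-l - 7*u)/(-l + 7*u)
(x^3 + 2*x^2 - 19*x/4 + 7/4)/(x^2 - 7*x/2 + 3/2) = (2*x^2 + 5*x - 7)/(2*(x - 3))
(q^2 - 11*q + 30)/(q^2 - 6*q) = (q - 5)/q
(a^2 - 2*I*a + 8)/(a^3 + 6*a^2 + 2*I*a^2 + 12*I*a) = (a - 4*I)/(a*(a + 6))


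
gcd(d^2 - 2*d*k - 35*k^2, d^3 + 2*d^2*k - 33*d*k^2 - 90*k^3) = d + 5*k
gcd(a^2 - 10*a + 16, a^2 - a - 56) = a - 8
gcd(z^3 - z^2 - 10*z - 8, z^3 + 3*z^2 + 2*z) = z^2 + 3*z + 2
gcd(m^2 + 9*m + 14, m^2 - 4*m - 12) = m + 2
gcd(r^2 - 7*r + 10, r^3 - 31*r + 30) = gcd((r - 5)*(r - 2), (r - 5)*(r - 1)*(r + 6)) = r - 5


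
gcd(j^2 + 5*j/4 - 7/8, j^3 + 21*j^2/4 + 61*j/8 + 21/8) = j + 7/4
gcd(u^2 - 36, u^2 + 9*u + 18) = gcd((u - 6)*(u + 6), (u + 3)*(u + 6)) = u + 6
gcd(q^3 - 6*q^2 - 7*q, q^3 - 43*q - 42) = q^2 - 6*q - 7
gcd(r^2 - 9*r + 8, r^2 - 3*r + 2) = r - 1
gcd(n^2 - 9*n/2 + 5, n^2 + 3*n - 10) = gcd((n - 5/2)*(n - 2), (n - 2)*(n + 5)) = n - 2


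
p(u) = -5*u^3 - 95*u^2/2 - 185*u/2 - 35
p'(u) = -15*u^2 - 95*u - 185/2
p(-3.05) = -52.88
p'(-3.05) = 57.71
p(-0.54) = 1.89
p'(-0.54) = -45.57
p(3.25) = -1008.98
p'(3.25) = -559.69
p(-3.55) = -81.55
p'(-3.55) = 55.71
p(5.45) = -2759.39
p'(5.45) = -1055.79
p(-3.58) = -83.22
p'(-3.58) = 55.35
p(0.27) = -63.54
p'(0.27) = -119.24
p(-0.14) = -22.97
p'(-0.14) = -79.49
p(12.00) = -16625.00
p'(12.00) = -3392.50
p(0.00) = -35.00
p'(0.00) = -92.50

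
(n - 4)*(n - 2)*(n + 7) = n^3 + n^2 - 34*n + 56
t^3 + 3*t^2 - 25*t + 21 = (t - 3)*(t - 1)*(t + 7)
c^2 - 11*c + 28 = (c - 7)*(c - 4)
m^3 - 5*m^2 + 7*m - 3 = (m - 3)*(m - 1)^2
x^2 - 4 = (x - 2)*(x + 2)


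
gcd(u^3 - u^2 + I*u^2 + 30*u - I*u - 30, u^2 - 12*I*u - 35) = u - 5*I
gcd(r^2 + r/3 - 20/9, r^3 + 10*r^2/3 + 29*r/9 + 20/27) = r + 5/3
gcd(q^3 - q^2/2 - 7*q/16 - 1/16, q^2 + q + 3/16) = q + 1/4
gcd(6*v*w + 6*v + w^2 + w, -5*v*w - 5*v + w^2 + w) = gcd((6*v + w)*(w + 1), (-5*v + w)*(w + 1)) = w + 1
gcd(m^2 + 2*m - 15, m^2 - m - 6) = m - 3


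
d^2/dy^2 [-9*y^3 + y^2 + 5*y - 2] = 2 - 54*y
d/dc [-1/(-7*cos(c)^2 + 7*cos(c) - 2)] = 7*(2*cos(c) - 1)*sin(c)/(7*cos(c)^2 - 7*cos(c) + 2)^2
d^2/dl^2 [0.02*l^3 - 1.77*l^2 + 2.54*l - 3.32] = 0.12*l - 3.54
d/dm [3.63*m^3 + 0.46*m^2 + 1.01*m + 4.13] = 10.89*m^2 + 0.92*m + 1.01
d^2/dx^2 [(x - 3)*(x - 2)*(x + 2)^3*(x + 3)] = 30*x^4 + 80*x^3 - 108*x^2 - 312*x - 32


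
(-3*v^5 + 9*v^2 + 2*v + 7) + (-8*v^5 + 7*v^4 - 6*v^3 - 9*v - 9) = -11*v^5 + 7*v^4 - 6*v^3 + 9*v^2 - 7*v - 2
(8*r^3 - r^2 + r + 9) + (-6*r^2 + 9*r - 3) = 8*r^3 - 7*r^2 + 10*r + 6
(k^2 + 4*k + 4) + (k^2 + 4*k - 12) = 2*k^2 + 8*k - 8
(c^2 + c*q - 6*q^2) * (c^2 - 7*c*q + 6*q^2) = c^4 - 6*c^3*q - 7*c^2*q^2 + 48*c*q^3 - 36*q^4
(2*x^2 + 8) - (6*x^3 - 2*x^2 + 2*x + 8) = -6*x^3 + 4*x^2 - 2*x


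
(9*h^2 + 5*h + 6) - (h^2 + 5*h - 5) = 8*h^2 + 11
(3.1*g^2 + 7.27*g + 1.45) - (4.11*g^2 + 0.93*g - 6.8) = -1.01*g^2 + 6.34*g + 8.25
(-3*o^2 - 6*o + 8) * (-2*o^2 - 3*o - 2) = 6*o^4 + 21*o^3 + 8*o^2 - 12*o - 16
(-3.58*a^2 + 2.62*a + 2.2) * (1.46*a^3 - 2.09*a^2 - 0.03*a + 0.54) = -5.2268*a^5 + 11.3074*a^4 - 2.1564*a^3 - 6.6098*a^2 + 1.3488*a + 1.188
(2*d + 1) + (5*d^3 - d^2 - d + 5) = 5*d^3 - d^2 + d + 6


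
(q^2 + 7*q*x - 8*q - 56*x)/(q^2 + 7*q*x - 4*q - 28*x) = (q - 8)/(q - 4)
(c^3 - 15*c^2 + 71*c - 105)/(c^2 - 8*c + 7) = (c^2 - 8*c + 15)/(c - 1)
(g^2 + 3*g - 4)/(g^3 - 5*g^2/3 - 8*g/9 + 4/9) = 9*(g^2 + 3*g - 4)/(9*g^3 - 15*g^2 - 8*g + 4)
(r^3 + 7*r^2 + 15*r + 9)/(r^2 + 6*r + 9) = r + 1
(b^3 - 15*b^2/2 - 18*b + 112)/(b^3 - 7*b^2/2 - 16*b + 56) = (b - 8)/(b - 4)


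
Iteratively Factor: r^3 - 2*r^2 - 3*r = (r - 3)*(r^2 + r) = (r - 3)*(r + 1)*(r)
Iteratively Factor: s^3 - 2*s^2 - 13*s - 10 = (s - 5)*(s^2 + 3*s + 2) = (s - 5)*(s + 2)*(s + 1)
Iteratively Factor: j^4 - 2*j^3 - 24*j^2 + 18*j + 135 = (j - 3)*(j^3 + j^2 - 21*j - 45) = (j - 5)*(j - 3)*(j^2 + 6*j + 9) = (j - 5)*(j - 3)*(j + 3)*(j + 3)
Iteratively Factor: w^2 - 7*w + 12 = (w - 3)*(w - 4)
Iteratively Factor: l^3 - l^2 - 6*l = (l - 3)*(l^2 + 2*l) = l*(l - 3)*(l + 2)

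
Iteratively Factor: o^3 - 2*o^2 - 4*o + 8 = (o - 2)*(o^2 - 4) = (o - 2)*(o + 2)*(o - 2)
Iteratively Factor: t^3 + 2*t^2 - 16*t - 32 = (t - 4)*(t^2 + 6*t + 8) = (t - 4)*(t + 2)*(t + 4)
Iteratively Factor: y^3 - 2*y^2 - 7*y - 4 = (y + 1)*(y^2 - 3*y - 4) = (y - 4)*(y + 1)*(y + 1)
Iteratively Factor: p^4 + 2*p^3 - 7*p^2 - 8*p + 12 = (p + 2)*(p^3 - 7*p + 6) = (p - 2)*(p + 2)*(p^2 + 2*p - 3) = (p - 2)*(p - 1)*(p + 2)*(p + 3)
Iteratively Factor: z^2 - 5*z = (z - 5)*(z)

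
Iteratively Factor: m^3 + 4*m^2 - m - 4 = (m - 1)*(m^2 + 5*m + 4) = (m - 1)*(m + 1)*(m + 4)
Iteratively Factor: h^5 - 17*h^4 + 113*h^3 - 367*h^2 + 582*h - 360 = (h - 4)*(h^4 - 13*h^3 + 61*h^2 - 123*h + 90) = (h - 4)*(h - 3)*(h^3 - 10*h^2 + 31*h - 30) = (h - 4)*(h - 3)^2*(h^2 - 7*h + 10) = (h - 4)*(h - 3)^2*(h - 2)*(h - 5)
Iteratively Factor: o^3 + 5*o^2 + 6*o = (o + 2)*(o^2 + 3*o) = o*(o + 2)*(o + 3)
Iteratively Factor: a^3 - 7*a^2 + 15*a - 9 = (a - 1)*(a^2 - 6*a + 9) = (a - 3)*(a - 1)*(a - 3)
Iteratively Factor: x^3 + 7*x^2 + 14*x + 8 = (x + 4)*(x^2 + 3*x + 2) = (x + 1)*(x + 4)*(x + 2)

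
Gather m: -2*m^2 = -2*m^2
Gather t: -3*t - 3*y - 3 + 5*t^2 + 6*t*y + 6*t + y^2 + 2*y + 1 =5*t^2 + t*(6*y + 3) + y^2 - y - 2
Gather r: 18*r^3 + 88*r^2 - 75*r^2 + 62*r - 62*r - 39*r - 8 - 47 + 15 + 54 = 18*r^3 + 13*r^2 - 39*r + 14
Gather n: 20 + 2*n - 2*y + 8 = 2*n - 2*y + 28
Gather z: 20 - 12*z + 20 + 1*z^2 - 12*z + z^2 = 2*z^2 - 24*z + 40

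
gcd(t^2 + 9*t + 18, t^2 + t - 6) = t + 3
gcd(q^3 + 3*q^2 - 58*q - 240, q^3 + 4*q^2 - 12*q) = q + 6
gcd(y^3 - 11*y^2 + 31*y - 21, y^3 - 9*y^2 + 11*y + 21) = y^2 - 10*y + 21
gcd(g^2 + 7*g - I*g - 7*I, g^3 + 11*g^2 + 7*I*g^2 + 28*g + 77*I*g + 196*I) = g + 7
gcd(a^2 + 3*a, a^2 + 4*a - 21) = 1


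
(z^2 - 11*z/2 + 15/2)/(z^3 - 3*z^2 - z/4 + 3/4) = 2*(2*z - 5)/(4*z^2 - 1)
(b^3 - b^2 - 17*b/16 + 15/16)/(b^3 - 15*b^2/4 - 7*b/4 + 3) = (b - 5/4)/(b - 4)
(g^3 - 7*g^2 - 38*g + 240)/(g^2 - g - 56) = (g^2 + g - 30)/(g + 7)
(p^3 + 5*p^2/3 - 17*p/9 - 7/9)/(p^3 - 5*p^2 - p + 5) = (9*p^2 + 24*p + 7)/(9*(p^2 - 4*p - 5))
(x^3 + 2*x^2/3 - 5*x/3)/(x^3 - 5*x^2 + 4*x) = (x + 5/3)/(x - 4)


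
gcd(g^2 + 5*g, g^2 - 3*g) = g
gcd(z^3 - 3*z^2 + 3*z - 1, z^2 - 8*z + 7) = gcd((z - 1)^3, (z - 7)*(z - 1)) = z - 1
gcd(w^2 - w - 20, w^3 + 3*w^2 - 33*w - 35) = w - 5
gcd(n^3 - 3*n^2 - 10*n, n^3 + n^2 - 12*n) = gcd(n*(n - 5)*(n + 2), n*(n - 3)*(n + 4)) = n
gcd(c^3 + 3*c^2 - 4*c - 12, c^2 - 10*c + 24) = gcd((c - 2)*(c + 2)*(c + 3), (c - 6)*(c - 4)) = 1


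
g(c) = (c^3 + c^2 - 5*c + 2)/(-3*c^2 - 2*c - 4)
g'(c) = (6*c + 2)*(c^3 + c^2 - 5*c + 2)/(-3*c^2 - 2*c - 4)^2 + (3*c^2 + 2*c - 5)/(-3*c^2 - 2*c - 4)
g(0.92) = 0.12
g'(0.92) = -0.03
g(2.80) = -0.54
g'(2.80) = -0.42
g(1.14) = 0.09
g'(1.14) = -0.19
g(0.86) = 0.12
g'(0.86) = 0.03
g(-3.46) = 0.31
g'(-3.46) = -0.55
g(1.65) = -0.06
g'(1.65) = -0.37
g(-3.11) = 0.11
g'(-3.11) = -0.60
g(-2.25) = -0.47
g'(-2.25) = -0.76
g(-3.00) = 0.04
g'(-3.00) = -0.61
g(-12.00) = 3.69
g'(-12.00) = -0.35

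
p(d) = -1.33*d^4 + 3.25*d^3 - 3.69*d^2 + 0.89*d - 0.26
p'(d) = -5.32*d^3 + 9.75*d^2 - 7.38*d + 0.89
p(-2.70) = -164.21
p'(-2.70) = 196.61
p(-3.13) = -266.51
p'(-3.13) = 282.64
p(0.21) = -0.21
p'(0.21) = -0.28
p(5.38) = -710.43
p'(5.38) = -585.04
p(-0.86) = -6.55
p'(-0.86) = 17.83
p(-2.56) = -138.37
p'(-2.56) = 172.94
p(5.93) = -1091.66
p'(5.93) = -809.38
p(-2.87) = -200.27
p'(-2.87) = 228.14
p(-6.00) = -2564.12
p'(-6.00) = 1545.29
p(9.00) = -6648.02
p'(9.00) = -3154.06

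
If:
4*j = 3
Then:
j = 3/4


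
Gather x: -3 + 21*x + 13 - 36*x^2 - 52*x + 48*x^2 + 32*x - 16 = 12*x^2 + x - 6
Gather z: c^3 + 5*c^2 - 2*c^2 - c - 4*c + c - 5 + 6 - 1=c^3 + 3*c^2 - 4*c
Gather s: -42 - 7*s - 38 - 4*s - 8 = -11*s - 88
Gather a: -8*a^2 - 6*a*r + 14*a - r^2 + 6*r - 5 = -8*a^2 + a*(14 - 6*r) - r^2 + 6*r - 5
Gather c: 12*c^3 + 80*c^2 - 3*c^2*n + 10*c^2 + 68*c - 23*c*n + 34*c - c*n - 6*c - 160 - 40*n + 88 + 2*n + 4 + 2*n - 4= 12*c^3 + c^2*(90 - 3*n) + c*(96 - 24*n) - 36*n - 72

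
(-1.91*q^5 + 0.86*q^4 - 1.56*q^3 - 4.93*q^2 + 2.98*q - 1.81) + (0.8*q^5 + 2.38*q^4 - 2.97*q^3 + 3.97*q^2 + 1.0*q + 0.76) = -1.11*q^5 + 3.24*q^4 - 4.53*q^3 - 0.96*q^2 + 3.98*q - 1.05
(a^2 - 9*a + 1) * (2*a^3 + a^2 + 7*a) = 2*a^5 - 17*a^4 - 62*a^2 + 7*a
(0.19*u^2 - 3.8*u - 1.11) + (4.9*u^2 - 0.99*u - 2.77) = 5.09*u^2 - 4.79*u - 3.88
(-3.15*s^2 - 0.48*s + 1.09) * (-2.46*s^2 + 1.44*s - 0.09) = 7.749*s^4 - 3.3552*s^3 - 3.0891*s^2 + 1.6128*s - 0.0981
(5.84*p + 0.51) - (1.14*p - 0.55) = 4.7*p + 1.06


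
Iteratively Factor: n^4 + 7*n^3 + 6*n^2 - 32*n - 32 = (n + 4)*(n^3 + 3*n^2 - 6*n - 8) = (n + 1)*(n + 4)*(n^2 + 2*n - 8) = (n + 1)*(n + 4)^2*(n - 2)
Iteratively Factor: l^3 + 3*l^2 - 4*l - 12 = (l + 3)*(l^2 - 4) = (l - 2)*(l + 3)*(l + 2)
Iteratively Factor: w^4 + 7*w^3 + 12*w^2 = (w + 3)*(w^3 + 4*w^2) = w*(w + 3)*(w^2 + 4*w) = w*(w + 3)*(w + 4)*(w)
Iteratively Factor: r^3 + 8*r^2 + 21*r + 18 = (r + 3)*(r^2 + 5*r + 6) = (r + 3)^2*(r + 2)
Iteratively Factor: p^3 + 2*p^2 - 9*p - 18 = (p + 2)*(p^2 - 9) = (p - 3)*(p + 2)*(p + 3)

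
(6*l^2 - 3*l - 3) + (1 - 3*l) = 6*l^2 - 6*l - 2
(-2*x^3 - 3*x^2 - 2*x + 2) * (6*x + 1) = -12*x^4 - 20*x^3 - 15*x^2 + 10*x + 2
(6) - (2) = 4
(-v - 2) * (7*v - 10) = -7*v^2 - 4*v + 20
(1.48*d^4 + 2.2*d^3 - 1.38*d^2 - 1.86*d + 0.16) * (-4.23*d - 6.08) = -6.2604*d^5 - 18.3044*d^4 - 7.5386*d^3 + 16.2582*d^2 + 10.632*d - 0.9728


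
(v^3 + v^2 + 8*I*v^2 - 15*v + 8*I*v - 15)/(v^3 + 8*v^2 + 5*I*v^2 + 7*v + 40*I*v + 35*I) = (v + 3*I)/(v + 7)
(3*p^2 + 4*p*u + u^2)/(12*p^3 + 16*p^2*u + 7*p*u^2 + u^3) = (p + u)/(4*p^2 + 4*p*u + u^2)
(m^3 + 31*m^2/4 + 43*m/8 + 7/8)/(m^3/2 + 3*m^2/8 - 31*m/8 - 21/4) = (8*m^3 + 62*m^2 + 43*m + 7)/(4*m^3 + 3*m^2 - 31*m - 42)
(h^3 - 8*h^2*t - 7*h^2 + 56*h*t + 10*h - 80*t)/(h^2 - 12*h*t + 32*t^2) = (-h^2 + 7*h - 10)/(-h + 4*t)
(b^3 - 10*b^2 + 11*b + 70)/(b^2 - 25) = (b^2 - 5*b - 14)/(b + 5)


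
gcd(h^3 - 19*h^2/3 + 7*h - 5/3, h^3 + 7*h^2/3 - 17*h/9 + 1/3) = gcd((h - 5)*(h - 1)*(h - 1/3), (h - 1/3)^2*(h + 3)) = h - 1/3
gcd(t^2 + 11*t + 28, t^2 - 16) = t + 4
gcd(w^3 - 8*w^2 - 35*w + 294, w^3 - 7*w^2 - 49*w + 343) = w^2 - 14*w + 49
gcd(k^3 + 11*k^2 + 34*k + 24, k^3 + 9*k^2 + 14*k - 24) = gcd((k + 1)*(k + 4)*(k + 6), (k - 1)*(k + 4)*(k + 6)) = k^2 + 10*k + 24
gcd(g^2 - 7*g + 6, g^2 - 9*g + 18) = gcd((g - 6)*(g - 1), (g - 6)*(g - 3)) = g - 6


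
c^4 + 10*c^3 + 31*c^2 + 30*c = c*(c + 2)*(c + 3)*(c + 5)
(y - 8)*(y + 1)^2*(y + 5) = y^4 - y^3 - 45*y^2 - 83*y - 40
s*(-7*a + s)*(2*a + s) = -14*a^2*s - 5*a*s^2 + s^3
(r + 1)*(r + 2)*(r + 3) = r^3 + 6*r^2 + 11*r + 6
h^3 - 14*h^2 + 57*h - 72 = (h - 8)*(h - 3)^2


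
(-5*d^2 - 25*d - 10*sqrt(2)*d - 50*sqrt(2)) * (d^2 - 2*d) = -5*d^4 - 15*d^3 - 10*sqrt(2)*d^3 - 30*sqrt(2)*d^2 + 50*d^2 + 100*sqrt(2)*d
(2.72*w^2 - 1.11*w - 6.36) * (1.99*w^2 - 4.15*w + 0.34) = 5.4128*w^4 - 13.4969*w^3 - 7.1251*w^2 + 26.0166*w - 2.1624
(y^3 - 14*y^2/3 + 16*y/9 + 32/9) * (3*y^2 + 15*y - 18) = 3*y^5 + y^4 - 248*y^3/3 + 364*y^2/3 + 64*y/3 - 64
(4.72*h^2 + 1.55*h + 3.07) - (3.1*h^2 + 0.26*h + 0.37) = 1.62*h^2 + 1.29*h + 2.7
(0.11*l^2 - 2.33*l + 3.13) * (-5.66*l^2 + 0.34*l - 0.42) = -0.6226*l^4 + 13.2252*l^3 - 18.5542*l^2 + 2.0428*l - 1.3146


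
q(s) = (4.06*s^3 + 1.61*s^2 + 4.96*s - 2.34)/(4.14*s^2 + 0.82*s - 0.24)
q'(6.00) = 0.95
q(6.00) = 6.26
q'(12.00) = 0.97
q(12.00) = 12.06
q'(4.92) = 0.94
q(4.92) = 5.24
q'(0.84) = 1.15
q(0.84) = 1.59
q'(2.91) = 0.89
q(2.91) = 3.38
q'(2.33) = 0.86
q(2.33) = 2.87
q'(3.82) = 0.92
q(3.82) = 4.21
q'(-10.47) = 0.97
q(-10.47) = -10.20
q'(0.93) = 1.00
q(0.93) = 1.69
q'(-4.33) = 0.89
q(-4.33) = -4.38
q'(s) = (-8.28*s - 0.82)*(4.06*s^3 + 1.61*s^2 + 4.96*s - 2.34)/(4.14*s^2 + 0.82*s - 0.24)^2 + (12.18*s^2 + 3.22*s + 4.96)/(4.14*s^2 + 0.82*s - 0.24)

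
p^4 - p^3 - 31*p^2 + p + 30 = (p - 6)*(p - 1)*(p + 1)*(p + 5)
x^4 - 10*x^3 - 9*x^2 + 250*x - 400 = (x - 8)*(x - 5)*(x - 2)*(x + 5)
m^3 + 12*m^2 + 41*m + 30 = (m + 1)*(m + 5)*(m + 6)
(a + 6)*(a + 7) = a^2 + 13*a + 42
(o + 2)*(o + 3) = o^2 + 5*o + 6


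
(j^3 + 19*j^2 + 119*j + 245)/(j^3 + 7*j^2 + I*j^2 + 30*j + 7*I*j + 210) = (j^2 + 12*j + 35)/(j^2 + I*j + 30)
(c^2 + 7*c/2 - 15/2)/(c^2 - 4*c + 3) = (2*c^2 + 7*c - 15)/(2*(c^2 - 4*c + 3))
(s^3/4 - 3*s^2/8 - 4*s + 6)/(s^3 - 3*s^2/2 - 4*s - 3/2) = (-2*s^3 + 3*s^2 + 32*s - 48)/(4*(-2*s^3 + 3*s^2 + 8*s + 3))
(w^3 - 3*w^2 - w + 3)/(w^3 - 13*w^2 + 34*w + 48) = (w^2 - 4*w + 3)/(w^2 - 14*w + 48)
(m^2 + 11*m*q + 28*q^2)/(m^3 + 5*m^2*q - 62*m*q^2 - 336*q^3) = (-m - 4*q)/(-m^2 + 2*m*q + 48*q^2)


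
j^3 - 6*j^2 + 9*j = j*(j - 3)^2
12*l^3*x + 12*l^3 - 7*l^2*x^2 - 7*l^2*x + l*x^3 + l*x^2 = (-4*l + x)*(-3*l + x)*(l*x + l)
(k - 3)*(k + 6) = k^2 + 3*k - 18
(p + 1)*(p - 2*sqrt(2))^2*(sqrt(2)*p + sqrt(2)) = sqrt(2)*p^4 - 8*p^3 + 2*sqrt(2)*p^3 - 16*p^2 + 9*sqrt(2)*p^2 - 8*p + 16*sqrt(2)*p + 8*sqrt(2)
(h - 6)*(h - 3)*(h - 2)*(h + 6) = h^4 - 5*h^3 - 30*h^2 + 180*h - 216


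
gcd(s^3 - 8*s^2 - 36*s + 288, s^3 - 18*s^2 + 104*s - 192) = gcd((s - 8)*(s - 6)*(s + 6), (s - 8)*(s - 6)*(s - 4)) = s^2 - 14*s + 48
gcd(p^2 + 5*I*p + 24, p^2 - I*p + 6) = p - 3*I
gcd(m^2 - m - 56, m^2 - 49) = m + 7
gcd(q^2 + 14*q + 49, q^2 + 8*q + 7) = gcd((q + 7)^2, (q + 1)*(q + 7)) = q + 7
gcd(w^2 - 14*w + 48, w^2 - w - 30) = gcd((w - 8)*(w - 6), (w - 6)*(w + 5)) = w - 6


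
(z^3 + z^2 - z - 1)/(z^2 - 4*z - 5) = (z^2 - 1)/(z - 5)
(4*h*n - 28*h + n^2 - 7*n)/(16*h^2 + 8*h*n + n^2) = (n - 7)/(4*h + n)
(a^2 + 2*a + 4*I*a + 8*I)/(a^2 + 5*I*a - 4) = (a + 2)/(a + I)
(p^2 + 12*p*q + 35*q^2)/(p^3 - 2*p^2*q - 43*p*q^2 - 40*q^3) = (p + 7*q)/(p^2 - 7*p*q - 8*q^2)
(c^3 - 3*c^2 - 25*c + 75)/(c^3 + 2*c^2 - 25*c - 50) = (c - 3)/(c + 2)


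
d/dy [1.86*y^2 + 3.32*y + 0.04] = 3.72*y + 3.32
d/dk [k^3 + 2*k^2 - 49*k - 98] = 3*k^2 + 4*k - 49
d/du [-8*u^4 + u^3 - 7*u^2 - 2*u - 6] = -32*u^3 + 3*u^2 - 14*u - 2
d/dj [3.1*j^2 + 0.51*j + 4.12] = 6.2*j + 0.51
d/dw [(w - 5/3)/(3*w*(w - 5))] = (-3*w^2 + 10*w - 25)/(9*w^2*(w^2 - 10*w + 25))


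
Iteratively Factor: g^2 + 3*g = (g)*(g + 3)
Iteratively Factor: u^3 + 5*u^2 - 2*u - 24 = (u + 3)*(u^2 + 2*u - 8) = (u - 2)*(u + 3)*(u + 4)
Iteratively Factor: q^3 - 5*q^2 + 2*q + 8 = (q - 4)*(q^2 - q - 2) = (q - 4)*(q - 2)*(q + 1)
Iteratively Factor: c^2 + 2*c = (c)*(c + 2)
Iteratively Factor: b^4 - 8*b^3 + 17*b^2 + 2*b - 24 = (b - 3)*(b^3 - 5*b^2 + 2*b + 8) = (b - 4)*(b - 3)*(b^2 - b - 2) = (b - 4)*(b - 3)*(b + 1)*(b - 2)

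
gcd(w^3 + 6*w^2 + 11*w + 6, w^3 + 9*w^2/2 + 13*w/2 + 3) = w^2 + 3*w + 2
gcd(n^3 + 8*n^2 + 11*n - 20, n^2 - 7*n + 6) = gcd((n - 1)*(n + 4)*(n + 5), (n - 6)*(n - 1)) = n - 1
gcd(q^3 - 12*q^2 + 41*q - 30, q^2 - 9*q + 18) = q - 6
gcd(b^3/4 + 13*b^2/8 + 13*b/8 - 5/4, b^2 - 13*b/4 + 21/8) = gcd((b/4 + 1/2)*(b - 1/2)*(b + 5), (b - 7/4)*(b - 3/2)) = 1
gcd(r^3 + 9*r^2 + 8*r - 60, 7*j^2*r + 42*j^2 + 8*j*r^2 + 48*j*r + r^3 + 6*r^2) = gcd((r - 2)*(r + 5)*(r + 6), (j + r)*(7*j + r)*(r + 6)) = r + 6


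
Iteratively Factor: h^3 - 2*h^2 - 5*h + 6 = (h - 3)*(h^2 + h - 2) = (h - 3)*(h - 1)*(h + 2)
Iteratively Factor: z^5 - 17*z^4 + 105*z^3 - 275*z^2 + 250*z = (z)*(z^4 - 17*z^3 + 105*z^2 - 275*z + 250) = z*(z - 5)*(z^3 - 12*z^2 + 45*z - 50) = z*(z - 5)^2*(z^2 - 7*z + 10) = z*(z - 5)^3*(z - 2)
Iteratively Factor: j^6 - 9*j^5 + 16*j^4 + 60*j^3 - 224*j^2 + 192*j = (j + 3)*(j^5 - 12*j^4 + 52*j^3 - 96*j^2 + 64*j) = (j - 4)*(j + 3)*(j^4 - 8*j^3 + 20*j^2 - 16*j) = (j - 4)*(j - 2)*(j + 3)*(j^3 - 6*j^2 + 8*j) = (j - 4)^2*(j - 2)*(j + 3)*(j^2 - 2*j) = j*(j - 4)^2*(j - 2)*(j + 3)*(j - 2)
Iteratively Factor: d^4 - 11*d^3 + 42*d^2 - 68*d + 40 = (d - 2)*(d^3 - 9*d^2 + 24*d - 20) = (d - 2)^2*(d^2 - 7*d + 10) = (d - 2)^3*(d - 5)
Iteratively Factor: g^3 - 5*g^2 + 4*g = (g - 1)*(g^2 - 4*g) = (g - 4)*(g - 1)*(g)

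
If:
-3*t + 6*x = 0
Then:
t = 2*x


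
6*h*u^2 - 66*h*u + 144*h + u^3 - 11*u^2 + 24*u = (6*h + u)*(u - 8)*(u - 3)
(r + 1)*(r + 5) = r^2 + 6*r + 5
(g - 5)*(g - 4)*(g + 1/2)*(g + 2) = g^4 - 13*g^3/2 - 3*g^2/2 + 41*g + 20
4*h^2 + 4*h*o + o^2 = (2*h + o)^2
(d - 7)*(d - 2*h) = d^2 - 2*d*h - 7*d + 14*h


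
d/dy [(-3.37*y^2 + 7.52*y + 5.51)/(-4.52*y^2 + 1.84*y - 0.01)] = (27.7896*y^2 + 49.8778*y - 10.2136)/(20.4304*y^4 - 16.6336*y^3 + 3.476*y^2 - 0.0368*y + 0.0001)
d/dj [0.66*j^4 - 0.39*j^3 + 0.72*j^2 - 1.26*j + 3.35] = 2.64*j^3 - 1.17*j^2 + 1.44*j - 1.26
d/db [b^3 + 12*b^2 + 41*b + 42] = 3*b^2 + 24*b + 41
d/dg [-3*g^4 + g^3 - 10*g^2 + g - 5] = -12*g^3 + 3*g^2 - 20*g + 1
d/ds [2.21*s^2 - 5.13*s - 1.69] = 4.42*s - 5.13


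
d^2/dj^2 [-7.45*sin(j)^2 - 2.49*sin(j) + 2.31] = 2.49*sin(j) - 14.9*cos(2*j)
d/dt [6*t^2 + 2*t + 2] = 12*t + 2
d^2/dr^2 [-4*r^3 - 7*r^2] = -24*r - 14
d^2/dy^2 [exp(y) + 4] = exp(y)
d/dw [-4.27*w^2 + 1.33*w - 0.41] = 1.33 - 8.54*w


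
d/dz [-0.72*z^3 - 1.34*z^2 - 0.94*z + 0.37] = -2.16*z^2 - 2.68*z - 0.94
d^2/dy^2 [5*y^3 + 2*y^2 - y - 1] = 30*y + 4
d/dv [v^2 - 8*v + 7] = 2*v - 8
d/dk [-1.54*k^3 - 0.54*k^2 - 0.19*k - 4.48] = -4.62*k^2 - 1.08*k - 0.19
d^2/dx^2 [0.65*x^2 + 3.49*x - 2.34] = 1.30000000000000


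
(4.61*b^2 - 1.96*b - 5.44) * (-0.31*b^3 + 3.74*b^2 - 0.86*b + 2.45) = -1.4291*b^5 + 17.849*b^4 - 9.6086*b^3 - 7.3655*b^2 - 0.123600000000001*b - 13.328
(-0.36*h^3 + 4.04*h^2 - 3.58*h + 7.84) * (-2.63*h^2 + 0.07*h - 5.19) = 0.9468*h^5 - 10.6504*h^4 + 11.5666*h^3 - 41.8374*h^2 + 19.129*h - 40.6896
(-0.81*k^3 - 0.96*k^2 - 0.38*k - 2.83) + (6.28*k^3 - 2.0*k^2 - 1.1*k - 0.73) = 5.47*k^3 - 2.96*k^2 - 1.48*k - 3.56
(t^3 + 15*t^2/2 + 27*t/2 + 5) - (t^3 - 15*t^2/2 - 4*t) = 15*t^2 + 35*t/2 + 5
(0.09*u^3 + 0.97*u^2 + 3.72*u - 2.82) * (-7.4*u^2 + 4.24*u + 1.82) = -0.666*u^5 - 6.7964*u^4 - 23.2514*u^3 + 38.4062*u^2 - 5.1864*u - 5.1324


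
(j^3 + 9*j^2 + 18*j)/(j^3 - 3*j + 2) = j*(j^2 + 9*j + 18)/(j^3 - 3*j + 2)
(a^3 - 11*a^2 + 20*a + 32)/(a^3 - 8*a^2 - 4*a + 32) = (a^2 - 3*a - 4)/(a^2 - 4)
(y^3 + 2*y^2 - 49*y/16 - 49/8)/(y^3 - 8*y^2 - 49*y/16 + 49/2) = (y + 2)/(y - 8)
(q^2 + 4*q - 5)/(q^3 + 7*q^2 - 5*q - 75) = (q - 1)/(q^2 + 2*q - 15)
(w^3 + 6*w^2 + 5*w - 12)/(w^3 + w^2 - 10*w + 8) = (w + 3)/(w - 2)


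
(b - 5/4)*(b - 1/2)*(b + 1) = b^3 - 3*b^2/4 - 9*b/8 + 5/8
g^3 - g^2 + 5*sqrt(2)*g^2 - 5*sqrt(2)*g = g*(g - 1)*(g + 5*sqrt(2))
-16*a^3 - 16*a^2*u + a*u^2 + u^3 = (-4*a + u)*(a + u)*(4*a + u)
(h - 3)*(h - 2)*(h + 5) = h^3 - 19*h + 30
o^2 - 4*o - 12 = (o - 6)*(o + 2)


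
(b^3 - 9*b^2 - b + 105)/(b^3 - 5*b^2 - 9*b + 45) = (b - 7)/(b - 3)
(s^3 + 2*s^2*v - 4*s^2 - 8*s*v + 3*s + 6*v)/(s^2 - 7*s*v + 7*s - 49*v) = (s^3 + 2*s^2*v - 4*s^2 - 8*s*v + 3*s + 6*v)/(s^2 - 7*s*v + 7*s - 49*v)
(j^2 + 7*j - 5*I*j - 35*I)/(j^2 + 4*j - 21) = (j - 5*I)/(j - 3)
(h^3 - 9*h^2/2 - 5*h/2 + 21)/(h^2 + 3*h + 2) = (2*h^2 - 13*h + 21)/(2*(h + 1))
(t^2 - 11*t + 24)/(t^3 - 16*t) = (t^2 - 11*t + 24)/(t*(t^2 - 16))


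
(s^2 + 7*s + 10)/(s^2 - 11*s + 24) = (s^2 + 7*s + 10)/(s^2 - 11*s + 24)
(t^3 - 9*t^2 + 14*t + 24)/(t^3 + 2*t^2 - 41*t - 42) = (t - 4)/(t + 7)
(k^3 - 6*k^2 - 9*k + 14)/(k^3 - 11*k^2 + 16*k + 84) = (k - 1)/(k - 6)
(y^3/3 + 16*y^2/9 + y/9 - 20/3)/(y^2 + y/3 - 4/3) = (3*y^3 + 16*y^2 + y - 60)/(3*(3*y^2 + y - 4))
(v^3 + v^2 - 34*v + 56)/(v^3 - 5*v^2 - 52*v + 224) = (v - 2)/(v - 8)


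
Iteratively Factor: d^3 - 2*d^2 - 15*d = (d - 5)*(d^2 + 3*d) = d*(d - 5)*(d + 3)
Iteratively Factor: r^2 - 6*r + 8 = (r - 4)*(r - 2)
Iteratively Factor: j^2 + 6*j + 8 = (j + 2)*(j + 4)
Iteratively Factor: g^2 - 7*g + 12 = (g - 4)*(g - 3)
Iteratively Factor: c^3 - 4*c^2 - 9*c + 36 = (c - 3)*(c^2 - c - 12) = (c - 3)*(c + 3)*(c - 4)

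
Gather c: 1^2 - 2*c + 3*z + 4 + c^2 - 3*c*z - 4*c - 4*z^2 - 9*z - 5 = c^2 + c*(-3*z - 6) - 4*z^2 - 6*z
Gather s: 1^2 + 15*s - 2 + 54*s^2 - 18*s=54*s^2 - 3*s - 1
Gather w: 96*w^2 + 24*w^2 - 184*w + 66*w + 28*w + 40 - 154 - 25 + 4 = 120*w^2 - 90*w - 135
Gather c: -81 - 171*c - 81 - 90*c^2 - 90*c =-90*c^2 - 261*c - 162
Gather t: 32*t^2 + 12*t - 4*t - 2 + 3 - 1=32*t^2 + 8*t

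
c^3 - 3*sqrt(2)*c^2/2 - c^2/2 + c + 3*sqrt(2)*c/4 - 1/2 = (c - 1/2)*(c - sqrt(2))*(c - sqrt(2)/2)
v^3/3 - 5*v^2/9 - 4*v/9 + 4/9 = (v/3 + 1/3)*(v - 2)*(v - 2/3)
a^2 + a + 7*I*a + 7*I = (a + 1)*(a + 7*I)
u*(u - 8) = u^2 - 8*u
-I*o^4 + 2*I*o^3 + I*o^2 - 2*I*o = o*(o - 2)*(o - 1)*(-I*o - I)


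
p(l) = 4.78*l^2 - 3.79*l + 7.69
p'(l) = 9.56*l - 3.79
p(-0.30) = 9.26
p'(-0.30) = -6.66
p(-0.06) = 7.93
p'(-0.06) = -4.36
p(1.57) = 13.52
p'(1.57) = 11.22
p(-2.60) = 49.86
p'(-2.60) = -28.65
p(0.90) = 8.15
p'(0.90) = 4.81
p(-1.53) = 24.68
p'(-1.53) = -18.42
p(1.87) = 17.32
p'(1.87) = 14.09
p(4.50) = 87.43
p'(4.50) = 39.23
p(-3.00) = 62.08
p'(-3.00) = -32.47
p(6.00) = 157.03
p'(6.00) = 53.57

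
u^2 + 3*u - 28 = (u - 4)*(u + 7)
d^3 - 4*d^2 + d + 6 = (d - 3)*(d - 2)*(d + 1)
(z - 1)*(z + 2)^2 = z^3 + 3*z^2 - 4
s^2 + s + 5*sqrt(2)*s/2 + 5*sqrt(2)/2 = (s + 1)*(s + 5*sqrt(2)/2)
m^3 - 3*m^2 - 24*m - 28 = (m - 7)*(m + 2)^2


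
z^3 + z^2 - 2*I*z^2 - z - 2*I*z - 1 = (z + 1)*(z - I)^2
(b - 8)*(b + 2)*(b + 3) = b^3 - 3*b^2 - 34*b - 48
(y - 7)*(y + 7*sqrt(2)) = y^2 - 7*y + 7*sqrt(2)*y - 49*sqrt(2)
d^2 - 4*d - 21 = (d - 7)*(d + 3)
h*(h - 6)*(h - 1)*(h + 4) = h^4 - 3*h^3 - 22*h^2 + 24*h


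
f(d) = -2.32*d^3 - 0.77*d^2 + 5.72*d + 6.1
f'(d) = -6.96*d^2 - 1.54*d + 5.72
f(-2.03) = 10.72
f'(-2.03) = -19.84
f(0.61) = 8.78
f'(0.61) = 2.19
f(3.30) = -66.78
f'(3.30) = -75.16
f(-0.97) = 1.94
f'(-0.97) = 0.67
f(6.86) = -739.86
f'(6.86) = -332.38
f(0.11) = 6.72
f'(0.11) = 5.47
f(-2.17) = 13.77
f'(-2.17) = -23.71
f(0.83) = 8.99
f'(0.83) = -0.35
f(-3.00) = 44.65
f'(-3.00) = -52.30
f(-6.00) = 445.18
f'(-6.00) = -235.60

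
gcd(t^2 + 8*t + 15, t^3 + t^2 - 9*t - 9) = t + 3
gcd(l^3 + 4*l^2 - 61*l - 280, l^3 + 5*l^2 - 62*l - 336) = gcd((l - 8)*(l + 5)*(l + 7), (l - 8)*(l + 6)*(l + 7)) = l^2 - l - 56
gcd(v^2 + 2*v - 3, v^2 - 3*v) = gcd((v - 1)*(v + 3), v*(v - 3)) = 1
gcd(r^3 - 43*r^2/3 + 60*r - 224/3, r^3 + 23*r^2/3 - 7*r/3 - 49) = r - 7/3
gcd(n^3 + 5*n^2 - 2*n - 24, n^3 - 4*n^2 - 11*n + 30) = n^2 + n - 6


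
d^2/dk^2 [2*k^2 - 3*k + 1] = 4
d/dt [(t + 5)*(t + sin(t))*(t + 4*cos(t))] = -(t + 5)*(t + sin(t))*(4*sin(t) - 1) + (t + 5)*(t + 4*cos(t))*(cos(t) + 1) + (t + sin(t))*(t + 4*cos(t))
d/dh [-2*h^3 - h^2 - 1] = 2*h*(-3*h - 1)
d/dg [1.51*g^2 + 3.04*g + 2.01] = 3.02*g + 3.04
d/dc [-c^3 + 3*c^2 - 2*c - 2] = -3*c^2 + 6*c - 2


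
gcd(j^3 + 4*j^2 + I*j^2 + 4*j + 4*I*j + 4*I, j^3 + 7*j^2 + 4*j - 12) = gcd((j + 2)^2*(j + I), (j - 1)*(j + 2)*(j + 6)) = j + 2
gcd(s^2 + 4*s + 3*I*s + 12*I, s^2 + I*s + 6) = s + 3*I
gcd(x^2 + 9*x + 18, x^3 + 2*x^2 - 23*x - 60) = x + 3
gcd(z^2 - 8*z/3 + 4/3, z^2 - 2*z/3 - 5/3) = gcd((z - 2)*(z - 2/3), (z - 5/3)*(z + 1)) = 1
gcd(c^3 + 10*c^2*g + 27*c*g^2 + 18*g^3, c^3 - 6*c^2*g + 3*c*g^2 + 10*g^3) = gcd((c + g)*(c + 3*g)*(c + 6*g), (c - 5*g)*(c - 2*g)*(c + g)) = c + g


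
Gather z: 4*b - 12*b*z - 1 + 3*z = 4*b + z*(3 - 12*b) - 1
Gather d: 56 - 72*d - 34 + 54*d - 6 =16 - 18*d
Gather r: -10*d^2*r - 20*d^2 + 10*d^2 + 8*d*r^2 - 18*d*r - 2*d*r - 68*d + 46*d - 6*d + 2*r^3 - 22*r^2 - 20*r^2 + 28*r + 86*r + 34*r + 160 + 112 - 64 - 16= -10*d^2 - 28*d + 2*r^3 + r^2*(8*d - 42) + r*(-10*d^2 - 20*d + 148) + 192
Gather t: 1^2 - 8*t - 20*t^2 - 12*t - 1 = -20*t^2 - 20*t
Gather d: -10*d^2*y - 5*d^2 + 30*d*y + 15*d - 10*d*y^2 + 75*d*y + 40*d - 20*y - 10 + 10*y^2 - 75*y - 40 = d^2*(-10*y - 5) + d*(-10*y^2 + 105*y + 55) + 10*y^2 - 95*y - 50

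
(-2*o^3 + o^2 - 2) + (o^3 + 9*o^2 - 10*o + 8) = -o^3 + 10*o^2 - 10*o + 6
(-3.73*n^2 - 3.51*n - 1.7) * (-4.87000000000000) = 18.1651*n^2 + 17.0937*n + 8.279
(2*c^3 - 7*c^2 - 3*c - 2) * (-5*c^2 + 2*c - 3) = -10*c^5 + 39*c^4 - 5*c^3 + 25*c^2 + 5*c + 6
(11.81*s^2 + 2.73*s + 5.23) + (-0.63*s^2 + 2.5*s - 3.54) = 11.18*s^2 + 5.23*s + 1.69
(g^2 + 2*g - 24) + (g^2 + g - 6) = 2*g^2 + 3*g - 30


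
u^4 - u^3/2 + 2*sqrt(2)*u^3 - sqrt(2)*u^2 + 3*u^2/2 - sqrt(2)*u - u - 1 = (u - 1)*(u + 1/2)*(u + sqrt(2))^2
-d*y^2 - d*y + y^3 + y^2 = y*(-d + y)*(y + 1)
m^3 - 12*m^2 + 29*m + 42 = (m - 7)*(m - 6)*(m + 1)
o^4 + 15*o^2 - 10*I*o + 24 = (o - 3*I)*(o - 2*I)*(o + I)*(o + 4*I)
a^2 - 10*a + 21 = (a - 7)*(a - 3)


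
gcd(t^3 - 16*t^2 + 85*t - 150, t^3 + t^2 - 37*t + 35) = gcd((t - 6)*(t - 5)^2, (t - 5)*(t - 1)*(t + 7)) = t - 5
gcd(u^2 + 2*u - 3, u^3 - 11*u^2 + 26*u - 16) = u - 1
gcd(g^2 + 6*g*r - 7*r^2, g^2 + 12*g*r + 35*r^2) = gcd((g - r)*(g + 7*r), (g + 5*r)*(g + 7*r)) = g + 7*r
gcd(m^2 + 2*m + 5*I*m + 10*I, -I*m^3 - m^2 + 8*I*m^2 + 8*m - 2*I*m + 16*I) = 1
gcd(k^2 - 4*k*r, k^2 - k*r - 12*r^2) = -k + 4*r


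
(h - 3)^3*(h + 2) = h^4 - 7*h^3 + 9*h^2 + 27*h - 54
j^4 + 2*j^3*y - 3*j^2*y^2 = j^2*(j - y)*(j + 3*y)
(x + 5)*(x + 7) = x^2 + 12*x + 35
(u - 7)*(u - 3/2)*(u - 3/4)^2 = u^4 - 10*u^3 + 381*u^2/16 - 657*u/32 + 189/32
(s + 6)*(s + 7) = s^2 + 13*s + 42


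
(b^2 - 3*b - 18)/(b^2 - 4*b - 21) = (b - 6)/(b - 7)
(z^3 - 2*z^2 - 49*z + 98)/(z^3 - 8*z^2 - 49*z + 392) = (z - 2)/(z - 8)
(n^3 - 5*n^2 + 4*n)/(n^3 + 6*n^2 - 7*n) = (n - 4)/(n + 7)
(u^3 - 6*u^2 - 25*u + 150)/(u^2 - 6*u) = u - 25/u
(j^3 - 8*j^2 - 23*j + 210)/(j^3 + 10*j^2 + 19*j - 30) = (j^2 - 13*j + 42)/(j^2 + 5*j - 6)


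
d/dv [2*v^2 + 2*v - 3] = 4*v + 2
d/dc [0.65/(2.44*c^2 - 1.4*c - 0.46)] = (0.91 - 3.172*c)/(-2.44*c^2 + 1.4*c + 0.46)^2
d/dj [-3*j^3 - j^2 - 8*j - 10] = -9*j^2 - 2*j - 8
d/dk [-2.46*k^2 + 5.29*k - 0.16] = 5.29 - 4.92*k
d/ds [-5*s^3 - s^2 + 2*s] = -15*s^2 - 2*s + 2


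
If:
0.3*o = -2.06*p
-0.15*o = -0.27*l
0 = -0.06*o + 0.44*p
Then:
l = 0.00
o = 0.00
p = 0.00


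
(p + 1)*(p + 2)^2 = p^3 + 5*p^2 + 8*p + 4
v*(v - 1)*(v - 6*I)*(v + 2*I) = v^4 - v^3 - 4*I*v^3 + 12*v^2 + 4*I*v^2 - 12*v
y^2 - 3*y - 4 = (y - 4)*(y + 1)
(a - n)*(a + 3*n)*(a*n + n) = a^3*n + 2*a^2*n^2 + a^2*n - 3*a*n^3 + 2*a*n^2 - 3*n^3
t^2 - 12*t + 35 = (t - 7)*(t - 5)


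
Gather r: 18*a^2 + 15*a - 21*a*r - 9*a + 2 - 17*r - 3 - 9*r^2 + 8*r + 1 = 18*a^2 + 6*a - 9*r^2 + r*(-21*a - 9)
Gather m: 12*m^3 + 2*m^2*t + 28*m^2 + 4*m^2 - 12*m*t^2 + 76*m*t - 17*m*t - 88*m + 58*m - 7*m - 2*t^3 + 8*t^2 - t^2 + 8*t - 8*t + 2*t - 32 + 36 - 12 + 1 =12*m^3 + m^2*(2*t + 32) + m*(-12*t^2 + 59*t - 37) - 2*t^3 + 7*t^2 + 2*t - 7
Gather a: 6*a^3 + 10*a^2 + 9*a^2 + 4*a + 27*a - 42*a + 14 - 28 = 6*a^3 + 19*a^2 - 11*a - 14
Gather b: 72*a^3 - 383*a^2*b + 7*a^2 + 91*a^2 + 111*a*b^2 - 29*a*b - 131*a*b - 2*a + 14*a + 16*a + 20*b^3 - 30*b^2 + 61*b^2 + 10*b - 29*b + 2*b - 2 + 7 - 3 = 72*a^3 + 98*a^2 + 28*a + 20*b^3 + b^2*(111*a + 31) + b*(-383*a^2 - 160*a - 17) + 2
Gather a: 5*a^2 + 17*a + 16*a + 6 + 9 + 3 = 5*a^2 + 33*a + 18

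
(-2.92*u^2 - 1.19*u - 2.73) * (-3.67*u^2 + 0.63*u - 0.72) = 10.7164*u^4 + 2.5277*u^3 + 11.3718*u^2 - 0.8631*u + 1.9656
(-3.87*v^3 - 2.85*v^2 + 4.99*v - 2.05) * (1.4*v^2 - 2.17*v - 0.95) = -5.418*v^5 + 4.4079*v^4 + 16.847*v^3 - 10.9908*v^2 - 0.292000000000001*v + 1.9475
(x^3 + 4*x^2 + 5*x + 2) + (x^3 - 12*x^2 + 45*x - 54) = 2*x^3 - 8*x^2 + 50*x - 52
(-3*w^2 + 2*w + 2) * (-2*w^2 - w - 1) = 6*w^4 - w^3 - 3*w^2 - 4*w - 2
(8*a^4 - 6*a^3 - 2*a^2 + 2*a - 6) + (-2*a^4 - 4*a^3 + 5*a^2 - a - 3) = 6*a^4 - 10*a^3 + 3*a^2 + a - 9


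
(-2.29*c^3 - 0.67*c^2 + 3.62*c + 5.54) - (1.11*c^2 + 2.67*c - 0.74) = -2.29*c^3 - 1.78*c^2 + 0.95*c + 6.28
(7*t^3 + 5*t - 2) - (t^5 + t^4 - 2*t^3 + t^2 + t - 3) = -t^5 - t^4 + 9*t^3 - t^2 + 4*t + 1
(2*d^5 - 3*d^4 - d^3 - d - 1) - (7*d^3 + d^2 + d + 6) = 2*d^5 - 3*d^4 - 8*d^3 - d^2 - 2*d - 7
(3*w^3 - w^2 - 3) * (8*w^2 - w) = 24*w^5 - 11*w^4 + w^3 - 24*w^2 + 3*w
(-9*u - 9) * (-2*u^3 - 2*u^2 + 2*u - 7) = 18*u^4 + 36*u^3 + 45*u + 63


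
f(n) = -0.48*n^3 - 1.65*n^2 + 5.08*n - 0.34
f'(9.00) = -141.26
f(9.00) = -438.19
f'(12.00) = -241.88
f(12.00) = -1006.42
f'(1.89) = -6.30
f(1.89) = 0.13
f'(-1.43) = 6.85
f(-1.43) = -9.57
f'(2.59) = -13.13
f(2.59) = -6.59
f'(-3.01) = 1.97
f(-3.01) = -17.49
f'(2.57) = -12.91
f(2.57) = -6.33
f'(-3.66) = -2.13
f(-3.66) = -17.50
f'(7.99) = -113.22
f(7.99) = -309.93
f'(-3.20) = 0.89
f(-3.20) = -17.76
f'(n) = -1.44*n^2 - 3.3*n + 5.08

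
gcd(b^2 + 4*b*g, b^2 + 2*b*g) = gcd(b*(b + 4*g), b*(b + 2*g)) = b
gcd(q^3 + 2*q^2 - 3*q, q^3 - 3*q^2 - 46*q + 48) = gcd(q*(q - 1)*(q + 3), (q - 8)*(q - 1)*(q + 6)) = q - 1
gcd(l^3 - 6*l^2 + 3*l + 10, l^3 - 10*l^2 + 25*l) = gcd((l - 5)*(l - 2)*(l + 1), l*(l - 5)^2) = l - 5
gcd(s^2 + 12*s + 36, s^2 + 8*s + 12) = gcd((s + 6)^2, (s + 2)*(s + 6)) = s + 6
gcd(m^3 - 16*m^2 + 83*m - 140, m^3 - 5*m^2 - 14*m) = m - 7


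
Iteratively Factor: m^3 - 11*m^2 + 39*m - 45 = (m - 3)*(m^2 - 8*m + 15) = (m - 3)^2*(m - 5)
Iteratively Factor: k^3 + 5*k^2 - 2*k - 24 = (k - 2)*(k^2 + 7*k + 12) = (k - 2)*(k + 4)*(k + 3)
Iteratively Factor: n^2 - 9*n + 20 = (n - 5)*(n - 4)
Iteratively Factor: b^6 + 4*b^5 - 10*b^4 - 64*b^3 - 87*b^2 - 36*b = (b + 3)*(b^5 + b^4 - 13*b^3 - 25*b^2 - 12*b) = (b - 4)*(b + 3)*(b^4 + 5*b^3 + 7*b^2 + 3*b) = (b - 4)*(b + 1)*(b + 3)*(b^3 + 4*b^2 + 3*b) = (b - 4)*(b + 1)*(b + 3)^2*(b^2 + b) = (b - 4)*(b + 1)^2*(b + 3)^2*(b)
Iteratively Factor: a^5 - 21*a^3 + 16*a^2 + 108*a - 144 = (a - 2)*(a^4 + 2*a^3 - 17*a^2 - 18*a + 72) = (a - 2)^2*(a^3 + 4*a^2 - 9*a - 36) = (a - 2)^2*(a + 4)*(a^2 - 9) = (a - 2)^2*(a + 3)*(a + 4)*(a - 3)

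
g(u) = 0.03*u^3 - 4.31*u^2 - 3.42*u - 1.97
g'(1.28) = -14.31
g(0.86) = -8.08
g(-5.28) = -108.48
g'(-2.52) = 18.87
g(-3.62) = -47.49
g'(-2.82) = 21.60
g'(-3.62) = 28.96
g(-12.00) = -633.41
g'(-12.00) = 112.98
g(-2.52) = -21.20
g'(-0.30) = -0.83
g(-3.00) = -31.31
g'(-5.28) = 44.60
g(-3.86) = -54.71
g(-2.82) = -27.27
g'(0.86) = -10.77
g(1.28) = -13.35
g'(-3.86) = 31.19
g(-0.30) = -1.33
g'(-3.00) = 23.25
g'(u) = 0.09*u^2 - 8.62*u - 3.42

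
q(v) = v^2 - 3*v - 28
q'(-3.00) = -9.00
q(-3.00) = -10.00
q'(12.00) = 21.00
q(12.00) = 80.00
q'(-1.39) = -5.78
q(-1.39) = -21.90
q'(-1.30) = -5.60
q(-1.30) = -22.41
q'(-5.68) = -14.36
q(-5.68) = 21.30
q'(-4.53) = -12.06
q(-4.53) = 6.11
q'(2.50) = 2.00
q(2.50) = -29.25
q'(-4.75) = -12.50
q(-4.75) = 8.81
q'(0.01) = -2.98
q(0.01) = -28.03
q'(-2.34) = -7.68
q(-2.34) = -15.50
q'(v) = 2*v - 3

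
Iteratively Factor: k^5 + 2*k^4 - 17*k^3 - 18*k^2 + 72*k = (k)*(k^4 + 2*k^3 - 17*k^2 - 18*k + 72) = k*(k - 3)*(k^3 + 5*k^2 - 2*k - 24) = k*(k - 3)*(k + 4)*(k^2 + k - 6) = k*(k - 3)*(k - 2)*(k + 4)*(k + 3)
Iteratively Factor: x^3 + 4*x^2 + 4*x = (x + 2)*(x^2 + 2*x) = (x + 2)^2*(x)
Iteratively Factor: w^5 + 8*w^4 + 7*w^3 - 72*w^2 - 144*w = (w + 4)*(w^4 + 4*w^3 - 9*w^2 - 36*w) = (w + 3)*(w + 4)*(w^3 + w^2 - 12*w) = (w + 3)*(w + 4)^2*(w^2 - 3*w) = w*(w + 3)*(w + 4)^2*(w - 3)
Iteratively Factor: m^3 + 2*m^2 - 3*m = (m + 3)*(m^2 - m) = m*(m + 3)*(m - 1)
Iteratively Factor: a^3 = (a)*(a^2) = a^2*(a)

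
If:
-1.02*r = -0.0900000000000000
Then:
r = 0.09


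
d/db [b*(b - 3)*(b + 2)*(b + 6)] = 4*b^3 + 15*b^2 - 24*b - 36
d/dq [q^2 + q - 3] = 2*q + 1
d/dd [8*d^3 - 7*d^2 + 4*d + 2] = 24*d^2 - 14*d + 4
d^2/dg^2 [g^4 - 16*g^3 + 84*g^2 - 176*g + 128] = 12*g^2 - 96*g + 168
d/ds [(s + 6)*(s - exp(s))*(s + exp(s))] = 3*s^2 - 2*s*exp(2*s) + 12*s - 13*exp(2*s)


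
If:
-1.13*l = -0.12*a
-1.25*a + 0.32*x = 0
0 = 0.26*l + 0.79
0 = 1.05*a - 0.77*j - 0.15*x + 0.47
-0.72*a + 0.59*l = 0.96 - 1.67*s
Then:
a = -28.61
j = -16.63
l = -3.04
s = -10.69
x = -111.77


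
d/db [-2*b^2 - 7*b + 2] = -4*b - 7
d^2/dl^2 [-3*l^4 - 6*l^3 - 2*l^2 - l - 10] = -36*l^2 - 36*l - 4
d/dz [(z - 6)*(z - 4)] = 2*z - 10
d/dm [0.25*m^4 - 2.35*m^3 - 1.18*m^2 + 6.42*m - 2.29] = 1.0*m^3 - 7.05*m^2 - 2.36*m + 6.42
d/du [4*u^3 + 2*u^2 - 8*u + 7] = 12*u^2 + 4*u - 8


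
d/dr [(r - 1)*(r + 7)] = 2*r + 6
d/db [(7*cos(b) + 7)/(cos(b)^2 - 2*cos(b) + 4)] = 7*(cos(b)^2 + 2*cos(b) - 6)*sin(b)/(cos(b)^2 - 2*cos(b) + 4)^2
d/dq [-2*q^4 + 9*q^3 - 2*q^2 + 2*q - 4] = -8*q^3 + 27*q^2 - 4*q + 2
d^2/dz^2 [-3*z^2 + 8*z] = -6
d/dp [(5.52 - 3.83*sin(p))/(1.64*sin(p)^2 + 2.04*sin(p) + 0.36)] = (6.2812*sin(p)^2 - 18.1056*sin(p) - 12.6396)*cos(p)/(2.6896*sin(p)^4 + 6.6912*sin(p)^3 + 5.3424*sin(p)^2 + 1.4688*sin(p) + 0.1296)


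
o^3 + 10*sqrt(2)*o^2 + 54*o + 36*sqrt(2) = (o + sqrt(2))*(o + 3*sqrt(2))*(o + 6*sqrt(2))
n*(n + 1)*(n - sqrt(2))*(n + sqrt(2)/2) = n^4 - sqrt(2)*n^3/2 + n^3 - n^2 - sqrt(2)*n^2/2 - n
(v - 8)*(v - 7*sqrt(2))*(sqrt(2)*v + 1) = sqrt(2)*v^3 - 13*v^2 - 8*sqrt(2)*v^2 - 7*sqrt(2)*v + 104*v + 56*sqrt(2)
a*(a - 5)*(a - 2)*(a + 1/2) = a^4 - 13*a^3/2 + 13*a^2/2 + 5*a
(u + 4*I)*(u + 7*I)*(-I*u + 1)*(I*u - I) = u^4 - u^3 + 12*I*u^3 - 39*u^2 - 12*I*u^2 + 39*u - 28*I*u + 28*I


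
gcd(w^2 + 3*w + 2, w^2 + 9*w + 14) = w + 2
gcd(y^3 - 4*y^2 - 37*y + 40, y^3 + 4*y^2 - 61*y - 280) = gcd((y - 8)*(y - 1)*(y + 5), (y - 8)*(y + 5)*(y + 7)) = y^2 - 3*y - 40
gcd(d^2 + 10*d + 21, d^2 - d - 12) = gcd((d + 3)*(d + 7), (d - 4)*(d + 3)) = d + 3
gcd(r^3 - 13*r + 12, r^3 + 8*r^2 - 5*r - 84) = r^2 + r - 12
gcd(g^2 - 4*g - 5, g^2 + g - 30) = g - 5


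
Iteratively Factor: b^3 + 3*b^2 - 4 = (b + 2)*(b^2 + b - 2) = (b - 1)*(b + 2)*(b + 2)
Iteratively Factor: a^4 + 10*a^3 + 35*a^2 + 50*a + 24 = (a + 1)*(a^3 + 9*a^2 + 26*a + 24) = (a + 1)*(a + 4)*(a^2 + 5*a + 6) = (a + 1)*(a + 3)*(a + 4)*(a + 2)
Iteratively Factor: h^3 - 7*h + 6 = (h - 2)*(h^2 + 2*h - 3) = (h - 2)*(h + 3)*(h - 1)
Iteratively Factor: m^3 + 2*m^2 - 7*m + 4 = (m - 1)*(m^2 + 3*m - 4) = (m - 1)^2*(m + 4)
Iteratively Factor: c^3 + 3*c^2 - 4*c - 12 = (c + 2)*(c^2 + c - 6) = (c + 2)*(c + 3)*(c - 2)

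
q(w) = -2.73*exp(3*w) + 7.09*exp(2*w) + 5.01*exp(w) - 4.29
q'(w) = -8.19*exp(3*w) + 14.18*exp(2*w) + 5.01*exp(w)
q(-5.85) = -4.28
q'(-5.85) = 0.01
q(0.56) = 11.56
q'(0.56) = 8.29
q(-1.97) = -3.46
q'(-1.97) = 0.95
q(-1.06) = -1.82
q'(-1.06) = 3.10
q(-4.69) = -4.24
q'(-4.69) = 0.05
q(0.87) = 10.94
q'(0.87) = -18.63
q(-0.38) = 1.58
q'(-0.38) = 7.44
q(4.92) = -6886436.01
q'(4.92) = -20793745.22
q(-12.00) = -4.29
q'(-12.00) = 0.00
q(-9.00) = -4.29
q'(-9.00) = 0.00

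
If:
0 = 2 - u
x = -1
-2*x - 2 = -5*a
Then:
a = 0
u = 2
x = -1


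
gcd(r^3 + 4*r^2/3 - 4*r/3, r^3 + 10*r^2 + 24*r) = r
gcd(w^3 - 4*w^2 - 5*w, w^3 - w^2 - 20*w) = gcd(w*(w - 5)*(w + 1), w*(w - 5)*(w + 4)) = w^2 - 5*w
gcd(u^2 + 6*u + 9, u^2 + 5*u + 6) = u + 3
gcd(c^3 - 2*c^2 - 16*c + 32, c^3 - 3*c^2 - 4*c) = c - 4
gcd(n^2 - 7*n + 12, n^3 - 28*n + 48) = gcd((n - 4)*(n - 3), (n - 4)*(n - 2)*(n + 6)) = n - 4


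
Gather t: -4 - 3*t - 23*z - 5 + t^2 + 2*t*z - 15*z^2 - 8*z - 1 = t^2 + t*(2*z - 3) - 15*z^2 - 31*z - 10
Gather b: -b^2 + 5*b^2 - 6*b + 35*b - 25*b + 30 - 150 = 4*b^2 + 4*b - 120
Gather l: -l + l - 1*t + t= 0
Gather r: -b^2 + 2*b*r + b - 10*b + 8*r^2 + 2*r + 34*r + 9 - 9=-b^2 - 9*b + 8*r^2 + r*(2*b + 36)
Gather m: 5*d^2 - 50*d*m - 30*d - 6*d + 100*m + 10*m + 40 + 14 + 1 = 5*d^2 - 36*d + m*(110 - 50*d) + 55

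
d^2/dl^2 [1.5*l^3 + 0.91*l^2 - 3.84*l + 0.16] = 9.0*l + 1.82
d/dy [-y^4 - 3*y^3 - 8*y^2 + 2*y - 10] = -4*y^3 - 9*y^2 - 16*y + 2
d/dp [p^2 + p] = 2*p + 1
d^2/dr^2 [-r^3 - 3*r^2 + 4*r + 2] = -6*r - 6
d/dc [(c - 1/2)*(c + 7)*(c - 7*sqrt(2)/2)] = 3*c^2 - 7*sqrt(2)*c + 13*c - 91*sqrt(2)/4 - 7/2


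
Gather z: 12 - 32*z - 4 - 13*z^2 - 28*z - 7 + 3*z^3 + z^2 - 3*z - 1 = 3*z^3 - 12*z^2 - 63*z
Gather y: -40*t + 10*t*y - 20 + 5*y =-40*t + y*(10*t + 5) - 20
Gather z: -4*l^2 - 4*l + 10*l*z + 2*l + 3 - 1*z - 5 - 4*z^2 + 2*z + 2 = -4*l^2 - 2*l - 4*z^2 + z*(10*l + 1)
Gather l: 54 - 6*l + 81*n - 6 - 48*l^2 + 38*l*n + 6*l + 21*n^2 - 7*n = -48*l^2 + 38*l*n + 21*n^2 + 74*n + 48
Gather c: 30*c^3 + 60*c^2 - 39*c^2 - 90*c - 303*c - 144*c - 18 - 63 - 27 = 30*c^3 + 21*c^2 - 537*c - 108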